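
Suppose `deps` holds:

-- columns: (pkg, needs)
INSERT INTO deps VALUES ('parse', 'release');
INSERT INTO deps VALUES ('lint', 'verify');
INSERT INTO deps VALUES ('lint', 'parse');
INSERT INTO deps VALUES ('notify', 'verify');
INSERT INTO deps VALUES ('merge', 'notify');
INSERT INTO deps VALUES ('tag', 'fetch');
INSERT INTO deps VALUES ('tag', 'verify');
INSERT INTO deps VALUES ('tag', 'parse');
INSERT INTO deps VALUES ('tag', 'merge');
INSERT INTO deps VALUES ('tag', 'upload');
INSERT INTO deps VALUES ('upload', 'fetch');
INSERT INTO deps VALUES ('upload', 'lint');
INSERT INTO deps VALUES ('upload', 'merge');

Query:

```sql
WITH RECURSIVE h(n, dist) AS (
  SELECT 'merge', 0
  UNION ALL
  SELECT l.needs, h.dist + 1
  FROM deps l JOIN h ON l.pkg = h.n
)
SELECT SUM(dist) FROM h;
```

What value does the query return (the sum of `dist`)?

Base: (merge, dist=0).
Iteration 1: edges from {merge} -> (notify, dist=1).
Iteration 2: edges from {notify} -> (verify, dist=2).
Iteration 3: no outgoing edges from {verify}; recursion stops.
SUM(dist) = 0 + 1 + 2 = 3.

3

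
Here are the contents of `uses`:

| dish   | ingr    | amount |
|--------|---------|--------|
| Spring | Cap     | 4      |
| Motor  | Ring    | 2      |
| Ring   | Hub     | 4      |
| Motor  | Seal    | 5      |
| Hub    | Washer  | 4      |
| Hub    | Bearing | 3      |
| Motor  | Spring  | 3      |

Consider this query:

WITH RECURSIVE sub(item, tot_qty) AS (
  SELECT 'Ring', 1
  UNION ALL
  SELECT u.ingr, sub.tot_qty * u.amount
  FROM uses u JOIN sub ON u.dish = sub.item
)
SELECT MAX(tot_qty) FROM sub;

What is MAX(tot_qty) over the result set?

Base: (Ring, tot_qty=1).
Iteration 1: components of {Ring} -> Hub = 1*4 = 4.
Iteration 2: components of {Hub} -> Bearing = 4*3 = 12, Washer = 4*4 = 16.
Iteration 3: no further components; recursion stops.
tot_qty values: 1, 4, 12, 16; the maximum is 16.

16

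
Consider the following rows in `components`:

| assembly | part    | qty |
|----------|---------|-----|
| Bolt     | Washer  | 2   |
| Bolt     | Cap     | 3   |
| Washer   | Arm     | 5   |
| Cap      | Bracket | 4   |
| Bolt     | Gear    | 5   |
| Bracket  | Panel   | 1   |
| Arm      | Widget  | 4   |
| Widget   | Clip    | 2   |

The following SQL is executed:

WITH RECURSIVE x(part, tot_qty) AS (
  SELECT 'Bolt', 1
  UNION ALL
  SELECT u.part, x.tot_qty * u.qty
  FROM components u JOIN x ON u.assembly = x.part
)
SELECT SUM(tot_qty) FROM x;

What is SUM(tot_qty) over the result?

165

Base: (Bolt, tot_qty=1).
Iteration 1: components of {Bolt} -> Cap = 1*3 = 3, Gear = 1*5 = 5, Washer = 1*2 = 2.
Iteration 2: components of {Cap,Gear,Washer} -> Arm = 2*5 = 10, Bracket = 3*4 = 12.
Iteration 3: components of {Arm,Bracket} -> Panel = 12*1 = 12, Widget = 10*4 = 40.
Iteration 4: components of {Panel,Widget} -> Clip = 40*2 = 80.
Iteration 5: no further components; recursion stops.
SUM(tot_qty) = 1 + 2 + 3 + 5 + 10 + 12 + 40 + 12 + 80 = 165.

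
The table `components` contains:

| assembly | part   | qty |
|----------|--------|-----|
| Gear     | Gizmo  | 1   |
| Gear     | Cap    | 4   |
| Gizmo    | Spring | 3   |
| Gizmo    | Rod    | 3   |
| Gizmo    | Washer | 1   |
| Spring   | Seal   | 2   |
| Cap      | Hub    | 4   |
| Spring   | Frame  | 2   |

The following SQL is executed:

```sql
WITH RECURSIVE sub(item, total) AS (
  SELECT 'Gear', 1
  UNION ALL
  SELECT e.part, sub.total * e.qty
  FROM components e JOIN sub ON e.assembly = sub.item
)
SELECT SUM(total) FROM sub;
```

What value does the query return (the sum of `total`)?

41

Base: (Gear, total=1).
Iteration 1: components of {Gear} -> Cap = 1*4 = 4, Gizmo = 1*1 = 1.
Iteration 2: components of {Cap,Gizmo} -> Hub = 4*4 = 16, Rod = 1*3 = 3, Spring = 1*3 = 3, Washer = 1*1 = 1.
Iteration 3: components of {Hub,Rod,Spring,Washer} -> Frame = 3*2 = 6, Seal = 3*2 = 6.
Iteration 4: no further components; recursion stops.
SUM(total) = 1 + 1 + 4 + 3 + 3 + 1 + 16 + 6 + 6 = 41.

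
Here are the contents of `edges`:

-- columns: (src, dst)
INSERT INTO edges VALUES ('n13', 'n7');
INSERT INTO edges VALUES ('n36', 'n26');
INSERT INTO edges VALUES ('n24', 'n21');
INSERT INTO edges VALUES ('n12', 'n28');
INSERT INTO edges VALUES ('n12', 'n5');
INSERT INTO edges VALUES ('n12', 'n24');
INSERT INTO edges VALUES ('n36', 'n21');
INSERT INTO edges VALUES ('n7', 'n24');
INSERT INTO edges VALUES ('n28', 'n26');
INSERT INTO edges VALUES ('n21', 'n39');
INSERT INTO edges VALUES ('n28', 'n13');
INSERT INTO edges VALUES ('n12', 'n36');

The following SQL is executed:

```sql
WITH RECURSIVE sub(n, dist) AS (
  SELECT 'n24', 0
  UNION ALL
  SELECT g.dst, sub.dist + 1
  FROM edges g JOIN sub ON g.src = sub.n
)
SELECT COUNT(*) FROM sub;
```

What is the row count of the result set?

Base: (n24, dist=0).
Iteration 1: edges from {n24} -> (n21, dist=1).
Iteration 2: edges from {n21} -> (n39, dist=2).
Iteration 3: no outgoing edges from {n39}; recursion stops.
Total rows emitted: 3.

3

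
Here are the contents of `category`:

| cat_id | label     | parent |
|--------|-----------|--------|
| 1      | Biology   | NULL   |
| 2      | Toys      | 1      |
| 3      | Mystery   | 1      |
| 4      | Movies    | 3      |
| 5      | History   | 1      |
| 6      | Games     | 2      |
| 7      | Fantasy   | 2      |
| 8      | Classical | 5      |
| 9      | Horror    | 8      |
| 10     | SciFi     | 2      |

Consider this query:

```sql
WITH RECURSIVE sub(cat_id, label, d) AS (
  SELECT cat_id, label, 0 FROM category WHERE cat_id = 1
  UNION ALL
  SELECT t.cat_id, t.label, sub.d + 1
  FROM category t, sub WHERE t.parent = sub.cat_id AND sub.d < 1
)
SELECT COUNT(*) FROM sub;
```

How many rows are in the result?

Base: cat_id=1 (Biology) at d 0.
Iteration 1: rows with parent in {1} -> Toys (id 2, d 1), Mystery (id 3, d 1), History (id 5, d 1).
Iteration 2: d < 1 fails for all current rows; recursion stops.
Total rows emitted: 4.

4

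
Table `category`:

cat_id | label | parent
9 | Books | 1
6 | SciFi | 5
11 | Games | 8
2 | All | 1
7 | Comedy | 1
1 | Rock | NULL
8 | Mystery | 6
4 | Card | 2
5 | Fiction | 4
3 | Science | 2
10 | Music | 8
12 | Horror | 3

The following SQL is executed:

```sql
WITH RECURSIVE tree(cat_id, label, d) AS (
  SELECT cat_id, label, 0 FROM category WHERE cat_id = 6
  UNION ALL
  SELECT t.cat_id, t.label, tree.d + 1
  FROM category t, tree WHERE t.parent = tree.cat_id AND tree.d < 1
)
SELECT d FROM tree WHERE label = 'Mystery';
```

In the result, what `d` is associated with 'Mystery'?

1

Base: cat_id=6 (SciFi) at d 0.
Iteration 1: rows with parent in {6} -> Mystery (id 8, d 1).
Iteration 2: d < 1 fails for all current rows; recursion stops.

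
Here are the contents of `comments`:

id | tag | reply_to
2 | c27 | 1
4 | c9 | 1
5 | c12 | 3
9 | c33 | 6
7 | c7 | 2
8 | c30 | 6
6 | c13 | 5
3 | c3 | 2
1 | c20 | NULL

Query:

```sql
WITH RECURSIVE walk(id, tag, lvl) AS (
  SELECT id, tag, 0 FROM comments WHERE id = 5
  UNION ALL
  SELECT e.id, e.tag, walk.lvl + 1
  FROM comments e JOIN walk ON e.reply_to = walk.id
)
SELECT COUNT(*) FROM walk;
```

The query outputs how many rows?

Base: id=5 (c12) at lvl 0.
Iteration 1: rows with reply_to in {5} -> c13 (id 6, lvl 1).
Iteration 2: rows with reply_to in {6} -> c30 (id 8, lvl 2), c33 (id 9, lvl 2).
Iteration 3: no rows with reply_to in {8,9}; recursion stops.
Total rows emitted: 4.

4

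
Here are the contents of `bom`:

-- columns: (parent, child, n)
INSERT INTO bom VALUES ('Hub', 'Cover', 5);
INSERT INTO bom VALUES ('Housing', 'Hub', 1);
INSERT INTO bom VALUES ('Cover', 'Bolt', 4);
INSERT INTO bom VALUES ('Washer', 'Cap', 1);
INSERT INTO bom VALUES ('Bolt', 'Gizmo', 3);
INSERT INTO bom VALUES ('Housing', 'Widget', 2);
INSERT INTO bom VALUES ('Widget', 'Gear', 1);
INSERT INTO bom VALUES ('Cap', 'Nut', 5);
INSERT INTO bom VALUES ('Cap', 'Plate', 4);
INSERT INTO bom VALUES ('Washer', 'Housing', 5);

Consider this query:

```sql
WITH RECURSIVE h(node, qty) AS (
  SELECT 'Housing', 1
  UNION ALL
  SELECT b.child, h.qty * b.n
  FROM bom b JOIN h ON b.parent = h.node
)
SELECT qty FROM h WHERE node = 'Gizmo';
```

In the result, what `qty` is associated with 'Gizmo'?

60

Base: (Housing, qty=1).
Iteration 1: components of {Housing} -> Hub = 1*1 = 1, Widget = 1*2 = 2.
Iteration 2: components of {Hub,Widget} -> Cover = 1*5 = 5, Gear = 2*1 = 2.
Iteration 3: components of {Cover,Gear} -> Bolt = 5*4 = 20.
Iteration 4: components of {Bolt} -> Gizmo = 20*3 = 60.
Iteration 5: no further components; recursion stops.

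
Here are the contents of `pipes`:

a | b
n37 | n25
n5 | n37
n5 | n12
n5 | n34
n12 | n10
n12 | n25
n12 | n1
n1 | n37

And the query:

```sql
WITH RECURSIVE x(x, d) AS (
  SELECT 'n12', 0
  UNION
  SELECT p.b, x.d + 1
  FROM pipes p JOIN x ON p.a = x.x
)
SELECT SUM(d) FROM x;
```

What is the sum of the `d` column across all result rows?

Base: (n12, d=0).
Iteration 1: edges from {n12} -> (n1, d=1), (n10, d=1), (n25, d=1).
Iteration 2: edges from {n1,n10,n25} -> (n37, d=2).
Iteration 3: edges from {n37} -> (n25, d=3).
Iteration 4: no outgoing edges from {n25}; recursion stops.
SUM(d) = 0 + 1 + 1 + 1 + 2 + 3 = 8.

8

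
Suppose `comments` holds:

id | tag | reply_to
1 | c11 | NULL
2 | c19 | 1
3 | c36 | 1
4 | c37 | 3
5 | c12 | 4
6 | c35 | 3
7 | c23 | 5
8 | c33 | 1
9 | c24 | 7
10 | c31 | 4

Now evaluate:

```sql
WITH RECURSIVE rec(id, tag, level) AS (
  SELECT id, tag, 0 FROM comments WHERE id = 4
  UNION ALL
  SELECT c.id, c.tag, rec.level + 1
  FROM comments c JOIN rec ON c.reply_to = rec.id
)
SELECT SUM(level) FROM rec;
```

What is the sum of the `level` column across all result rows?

Base: id=4 (c37) at level 0.
Iteration 1: rows with reply_to in {4} -> c12 (id 5, level 1), c31 (id 10, level 1).
Iteration 2: rows with reply_to in {5,10} -> c23 (id 7, level 2).
Iteration 3: rows with reply_to in {7} -> c24 (id 9, level 3).
Iteration 4: no rows with reply_to in {9}; recursion stops.
SUM(level) = 0 + 1 + 1 + 2 + 3 = 7.

7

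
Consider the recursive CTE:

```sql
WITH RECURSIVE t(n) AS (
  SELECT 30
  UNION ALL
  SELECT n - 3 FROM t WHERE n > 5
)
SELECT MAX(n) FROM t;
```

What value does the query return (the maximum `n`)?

30

Base: n=30.
Iteration 1: 30 > 5 holds -> n = 30 - 3 = 27.
Iteration 2: 27 > 5 holds -> n = 27 - 3 = 24.
Iteration 3: 24 > 5 holds -> n = 24 - 3 = 21.
Iteration 4: 21 > 5 holds -> n = 21 - 3 = 18.
Iteration 5: 18 > 5 holds -> n = 18 - 3 = 15.
Iteration 6: 15 > 5 holds -> n = 15 - 3 = 12.
Iteration 7: 12 > 5 holds -> n = 12 - 3 = 9.
Iteration 8: 9 > 5 holds -> n = 9 - 3 = 6.
Iteration 9: 6 > 5 holds -> n = 6 - 3 = 3.
Iteration 10: 3 > 5 fails; recursion stops.
n values: 30, 27, 24, 21, 18, 15, 12, 9, 6, 3; the maximum is 30.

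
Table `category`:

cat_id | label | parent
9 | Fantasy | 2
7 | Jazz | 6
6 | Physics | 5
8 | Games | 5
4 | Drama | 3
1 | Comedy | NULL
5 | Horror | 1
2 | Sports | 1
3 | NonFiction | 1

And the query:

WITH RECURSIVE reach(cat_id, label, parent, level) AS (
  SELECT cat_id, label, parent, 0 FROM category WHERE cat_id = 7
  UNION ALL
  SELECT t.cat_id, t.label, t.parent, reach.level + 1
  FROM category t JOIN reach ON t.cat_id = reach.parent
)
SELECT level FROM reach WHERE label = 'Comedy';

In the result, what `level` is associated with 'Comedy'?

3

Base: cat_id=7 (Jazz), parent=6, level 0.
Iteration 1: join on cat_id=6 -> Physics (id 6, parent=5, level 1).
Iteration 2: join on cat_id=5 -> Horror (id 5, parent=1, level 2).
Iteration 3: join on cat_id=1 -> Comedy (id 1, parent=NULL, level 3).
Iteration 4: parent is NULL; no match; recursion stops.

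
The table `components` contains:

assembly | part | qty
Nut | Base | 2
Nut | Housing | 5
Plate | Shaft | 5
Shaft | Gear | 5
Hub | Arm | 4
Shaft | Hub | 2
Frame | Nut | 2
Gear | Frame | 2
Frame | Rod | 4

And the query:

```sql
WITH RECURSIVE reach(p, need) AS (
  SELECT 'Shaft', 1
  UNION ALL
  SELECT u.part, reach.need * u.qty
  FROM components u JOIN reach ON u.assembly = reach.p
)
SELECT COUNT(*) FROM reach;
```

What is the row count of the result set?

9

Base: (Shaft, need=1).
Iteration 1: components of {Shaft} -> Gear = 1*5 = 5, Hub = 1*2 = 2.
Iteration 2: components of {Gear,Hub} -> Arm = 2*4 = 8, Frame = 5*2 = 10.
Iteration 3: components of {Arm,Frame} -> Nut = 10*2 = 20, Rod = 10*4 = 40.
Iteration 4: components of {Nut,Rod} -> Base = 20*2 = 40, Housing = 20*5 = 100.
Iteration 5: no further components; recursion stops.
Total rows emitted: 9.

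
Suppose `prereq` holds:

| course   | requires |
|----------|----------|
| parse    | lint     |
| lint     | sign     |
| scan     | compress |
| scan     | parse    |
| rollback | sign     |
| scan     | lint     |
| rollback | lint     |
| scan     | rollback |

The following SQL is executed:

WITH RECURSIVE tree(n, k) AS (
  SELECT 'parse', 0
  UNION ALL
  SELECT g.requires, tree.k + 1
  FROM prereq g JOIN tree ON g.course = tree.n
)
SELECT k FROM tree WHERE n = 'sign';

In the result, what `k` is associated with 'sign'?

2

Base: (parse, k=0).
Iteration 1: edges from {parse} -> (lint, k=1).
Iteration 2: edges from {lint} -> (sign, k=2).
Iteration 3: no outgoing edges from {sign}; recursion stops.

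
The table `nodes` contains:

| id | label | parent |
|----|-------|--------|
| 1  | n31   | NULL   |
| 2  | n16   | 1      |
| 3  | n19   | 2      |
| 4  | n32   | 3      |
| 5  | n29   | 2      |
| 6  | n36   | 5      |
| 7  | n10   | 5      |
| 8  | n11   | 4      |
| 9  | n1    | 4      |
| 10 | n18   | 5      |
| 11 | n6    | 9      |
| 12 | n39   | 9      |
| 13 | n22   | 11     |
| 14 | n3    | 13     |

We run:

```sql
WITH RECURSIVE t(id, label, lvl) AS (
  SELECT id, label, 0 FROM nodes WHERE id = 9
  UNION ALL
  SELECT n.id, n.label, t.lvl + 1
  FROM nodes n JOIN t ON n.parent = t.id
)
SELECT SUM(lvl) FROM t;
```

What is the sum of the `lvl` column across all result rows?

Base: id=9 (n1) at lvl 0.
Iteration 1: rows with parent in {9} -> n6 (id 11, lvl 1), n39 (id 12, lvl 1).
Iteration 2: rows with parent in {11,12} -> n22 (id 13, lvl 2).
Iteration 3: rows with parent in {13} -> n3 (id 14, lvl 3).
Iteration 4: no rows with parent in {14}; recursion stops.
SUM(lvl) = 0 + 1 + 1 + 2 + 3 = 7.

7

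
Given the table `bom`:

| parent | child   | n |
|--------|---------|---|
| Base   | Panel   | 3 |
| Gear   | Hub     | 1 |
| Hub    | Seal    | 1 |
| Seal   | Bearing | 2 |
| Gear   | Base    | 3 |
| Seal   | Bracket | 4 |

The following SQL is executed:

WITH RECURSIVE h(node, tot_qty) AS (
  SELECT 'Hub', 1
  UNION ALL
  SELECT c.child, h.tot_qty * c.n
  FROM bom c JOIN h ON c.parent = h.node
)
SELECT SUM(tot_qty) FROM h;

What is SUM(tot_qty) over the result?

Base: (Hub, tot_qty=1).
Iteration 1: components of {Hub} -> Seal = 1*1 = 1.
Iteration 2: components of {Seal} -> Bearing = 1*2 = 2, Bracket = 1*4 = 4.
Iteration 3: no further components; recursion stops.
SUM(tot_qty) = 1 + 1 + 2 + 4 = 8.

8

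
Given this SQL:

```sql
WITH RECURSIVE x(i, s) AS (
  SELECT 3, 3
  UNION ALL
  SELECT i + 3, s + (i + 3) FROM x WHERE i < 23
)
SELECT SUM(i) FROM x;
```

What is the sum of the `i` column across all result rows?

Base: i=3, s=3.
Iteration 1: 3 < 23 holds -> i = 3 + 3 = 6, s = 3 + 6 = 9.
Iteration 2: 6 < 23 holds -> i = 6 + 3 = 9, s = 9 + 9 = 18.
Iteration 3: 9 < 23 holds -> i = 9 + 3 = 12, s = 18 + 12 = 30.
Iteration 4: 12 < 23 holds -> i = 12 + 3 = 15, s = 30 + 15 = 45.
Iteration 5: 15 < 23 holds -> i = 15 + 3 = 18, s = 45 + 18 = 63.
Iteration 6: 18 < 23 holds -> i = 18 + 3 = 21, s = 63 + 21 = 84.
Iteration 7: 21 < 23 holds -> i = 21 + 3 = 24, s = 84 + 24 = 108.
Iteration 8: 24 < 23 fails; recursion stops.
SUM(i) = 3 + 6 + 9 + 12 + 15 + 18 + 21 + 24 = 108.

108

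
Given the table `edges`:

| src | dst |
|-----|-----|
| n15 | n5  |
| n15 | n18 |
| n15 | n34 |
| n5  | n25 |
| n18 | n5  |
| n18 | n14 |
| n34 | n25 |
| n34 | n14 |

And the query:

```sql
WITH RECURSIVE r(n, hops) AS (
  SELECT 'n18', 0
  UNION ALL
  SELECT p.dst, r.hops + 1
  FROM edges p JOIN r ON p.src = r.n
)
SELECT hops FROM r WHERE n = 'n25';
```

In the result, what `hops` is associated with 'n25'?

Base: (n18, hops=0).
Iteration 1: edges from {n18} -> (n14, hops=1), (n5, hops=1).
Iteration 2: edges from {n14,n5} -> (n25, hops=2).
Iteration 3: no outgoing edges from {n25}; recursion stops.

2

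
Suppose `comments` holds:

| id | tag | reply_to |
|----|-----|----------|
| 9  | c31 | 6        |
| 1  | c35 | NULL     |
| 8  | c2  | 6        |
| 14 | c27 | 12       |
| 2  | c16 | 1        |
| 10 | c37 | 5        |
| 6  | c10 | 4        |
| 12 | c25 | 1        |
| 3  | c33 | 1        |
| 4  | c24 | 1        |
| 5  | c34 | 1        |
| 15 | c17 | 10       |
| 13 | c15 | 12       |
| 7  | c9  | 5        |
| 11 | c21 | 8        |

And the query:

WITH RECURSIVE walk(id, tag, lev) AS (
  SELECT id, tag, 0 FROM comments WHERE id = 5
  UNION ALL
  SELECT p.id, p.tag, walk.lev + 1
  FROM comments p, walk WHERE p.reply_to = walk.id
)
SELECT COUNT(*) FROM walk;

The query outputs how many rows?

4

Base: id=5 (c34) at lev 0.
Iteration 1: rows with reply_to in {5} -> c9 (id 7, lev 1), c37 (id 10, lev 1).
Iteration 2: rows with reply_to in {7,10} -> c17 (id 15, lev 2).
Iteration 3: no rows with reply_to in {15}; recursion stops.
Total rows emitted: 4.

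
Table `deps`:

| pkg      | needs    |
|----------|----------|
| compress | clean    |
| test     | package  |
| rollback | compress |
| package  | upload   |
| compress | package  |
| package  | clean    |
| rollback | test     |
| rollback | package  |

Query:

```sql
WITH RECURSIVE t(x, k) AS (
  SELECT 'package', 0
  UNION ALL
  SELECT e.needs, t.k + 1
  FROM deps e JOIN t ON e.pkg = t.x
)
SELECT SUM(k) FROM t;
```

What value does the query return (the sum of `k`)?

2

Base: (package, k=0).
Iteration 1: edges from {package} -> (clean, k=1), (upload, k=1).
Iteration 2: no outgoing edges from {clean,upload}; recursion stops.
SUM(k) = 0 + 1 + 1 = 2.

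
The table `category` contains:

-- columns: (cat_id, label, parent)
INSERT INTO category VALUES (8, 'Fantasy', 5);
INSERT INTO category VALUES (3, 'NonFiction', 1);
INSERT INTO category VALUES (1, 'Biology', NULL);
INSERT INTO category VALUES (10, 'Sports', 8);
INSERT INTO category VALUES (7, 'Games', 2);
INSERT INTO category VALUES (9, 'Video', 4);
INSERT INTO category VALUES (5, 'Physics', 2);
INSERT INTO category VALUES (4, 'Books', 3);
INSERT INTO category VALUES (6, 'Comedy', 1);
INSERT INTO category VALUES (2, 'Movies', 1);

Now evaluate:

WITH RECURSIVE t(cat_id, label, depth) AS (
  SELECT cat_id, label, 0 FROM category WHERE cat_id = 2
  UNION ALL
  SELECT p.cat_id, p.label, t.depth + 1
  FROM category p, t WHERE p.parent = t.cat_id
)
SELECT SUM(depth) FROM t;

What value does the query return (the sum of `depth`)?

Base: cat_id=2 (Movies) at depth 0.
Iteration 1: rows with parent in {2} -> Physics (id 5, depth 1), Games (id 7, depth 1).
Iteration 2: rows with parent in {5,7} -> Fantasy (id 8, depth 2).
Iteration 3: rows with parent in {8} -> Sports (id 10, depth 3).
Iteration 4: no rows with parent in {10}; recursion stops.
SUM(depth) = 0 + 1 + 1 + 2 + 3 = 7.

7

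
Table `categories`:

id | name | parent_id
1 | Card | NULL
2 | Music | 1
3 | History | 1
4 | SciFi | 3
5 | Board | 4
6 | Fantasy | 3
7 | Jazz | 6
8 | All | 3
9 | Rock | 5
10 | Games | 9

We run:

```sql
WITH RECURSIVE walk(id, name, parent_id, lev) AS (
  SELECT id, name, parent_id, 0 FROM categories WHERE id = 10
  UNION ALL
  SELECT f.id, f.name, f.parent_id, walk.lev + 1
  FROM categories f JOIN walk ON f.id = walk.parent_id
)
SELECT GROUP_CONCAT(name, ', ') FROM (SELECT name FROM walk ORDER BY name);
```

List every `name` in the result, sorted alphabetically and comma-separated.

Base: id=10 (Games), parent_id=9, lev 0.
Iteration 1: join on id=9 -> Rock (id 9, parent_id=5, lev 1).
Iteration 2: join on id=5 -> Board (id 5, parent_id=4, lev 2).
Iteration 3: join on id=4 -> SciFi (id 4, parent_id=3, lev 3).
Iteration 4: join on id=3 -> History (id 3, parent_id=1, lev 4).
Iteration 5: join on id=1 -> Card (id 1, parent_id=NULL, lev 5).
Iteration 6: parent_id is NULL; no match; recursion stops.

Board, Card, Games, History, Rock, SciFi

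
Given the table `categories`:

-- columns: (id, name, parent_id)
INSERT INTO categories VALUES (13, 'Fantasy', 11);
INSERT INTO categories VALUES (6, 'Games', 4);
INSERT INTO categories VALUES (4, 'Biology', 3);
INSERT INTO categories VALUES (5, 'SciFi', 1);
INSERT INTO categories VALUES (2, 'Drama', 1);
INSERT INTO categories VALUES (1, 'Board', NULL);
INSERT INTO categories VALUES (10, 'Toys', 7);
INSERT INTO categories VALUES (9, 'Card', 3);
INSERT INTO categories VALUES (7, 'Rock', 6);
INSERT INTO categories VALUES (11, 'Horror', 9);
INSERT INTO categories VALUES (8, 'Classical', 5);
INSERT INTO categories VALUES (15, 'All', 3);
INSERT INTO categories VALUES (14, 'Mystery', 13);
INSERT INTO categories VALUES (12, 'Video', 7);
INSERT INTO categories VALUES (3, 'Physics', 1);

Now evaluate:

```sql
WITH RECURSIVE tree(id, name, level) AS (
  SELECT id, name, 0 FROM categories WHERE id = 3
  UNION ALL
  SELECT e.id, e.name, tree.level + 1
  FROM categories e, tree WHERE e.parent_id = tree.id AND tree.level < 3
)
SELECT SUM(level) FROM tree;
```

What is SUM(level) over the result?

13

Base: id=3 (Physics) at level 0.
Iteration 1: rows with parent_id in {3} -> Biology (id 4, level 1), Card (id 9, level 1), All (id 15, level 1).
Iteration 2: rows with parent_id in {4,9,15} -> Games (id 6, level 2), Horror (id 11, level 2).
Iteration 3: rows with parent_id in {6,11} -> Rock (id 7, level 3), Fantasy (id 13, level 3).
Iteration 4: level < 3 fails for all current rows; recursion stops.
SUM(level) = 0 + 1 + 1 + 1 + 2 + 2 + 3 + 3 = 13.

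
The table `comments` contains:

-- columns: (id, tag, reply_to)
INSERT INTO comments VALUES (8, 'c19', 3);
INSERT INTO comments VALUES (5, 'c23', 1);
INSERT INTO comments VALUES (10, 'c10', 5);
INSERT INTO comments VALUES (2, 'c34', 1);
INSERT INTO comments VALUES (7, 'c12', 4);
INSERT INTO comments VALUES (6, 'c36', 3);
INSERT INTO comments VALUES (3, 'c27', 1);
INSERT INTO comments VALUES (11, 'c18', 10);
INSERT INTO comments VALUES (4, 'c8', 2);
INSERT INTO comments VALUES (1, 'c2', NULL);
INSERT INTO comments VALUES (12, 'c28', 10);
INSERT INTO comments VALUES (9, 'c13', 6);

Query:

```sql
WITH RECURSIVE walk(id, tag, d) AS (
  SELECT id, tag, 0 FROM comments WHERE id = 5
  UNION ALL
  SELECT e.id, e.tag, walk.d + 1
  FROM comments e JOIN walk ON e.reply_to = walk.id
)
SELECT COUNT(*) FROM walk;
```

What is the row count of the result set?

Base: id=5 (c23) at d 0.
Iteration 1: rows with reply_to in {5} -> c10 (id 10, d 1).
Iteration 2: rows with reply_to in {10} -> c18 (id 11, d 2), c28 (id 12, d 2).
Iteration 3: no rows with reply_to in {11,12}; recursion stops.
Total rows emitted: 4.

4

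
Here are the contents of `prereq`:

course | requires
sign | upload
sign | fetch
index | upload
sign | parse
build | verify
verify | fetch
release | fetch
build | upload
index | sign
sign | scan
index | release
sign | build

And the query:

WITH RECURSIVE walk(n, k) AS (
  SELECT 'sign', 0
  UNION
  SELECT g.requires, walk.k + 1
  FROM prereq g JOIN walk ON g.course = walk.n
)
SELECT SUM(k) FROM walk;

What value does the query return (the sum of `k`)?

12

Base: (sign, k=0).
Iteration 1: edges from {sign} -> (build, k=1), (fetch, k=1), (parse, k=1), (scan, k=1), (upload, k=1).
Iteration 2: edges from {build,fetch,parse,scan,upload} -> (upload, k=2), (verify, k=2).
Iteration 3: edges from {upload,verify} -> (fetch, k=3).
Iteration 4: no outgoing edges from {fetch}; recursion stops.
SUM(k) = 0 + 1 + 1 + 1 + 1 + 1 + 2 + 2 + 3 = 12.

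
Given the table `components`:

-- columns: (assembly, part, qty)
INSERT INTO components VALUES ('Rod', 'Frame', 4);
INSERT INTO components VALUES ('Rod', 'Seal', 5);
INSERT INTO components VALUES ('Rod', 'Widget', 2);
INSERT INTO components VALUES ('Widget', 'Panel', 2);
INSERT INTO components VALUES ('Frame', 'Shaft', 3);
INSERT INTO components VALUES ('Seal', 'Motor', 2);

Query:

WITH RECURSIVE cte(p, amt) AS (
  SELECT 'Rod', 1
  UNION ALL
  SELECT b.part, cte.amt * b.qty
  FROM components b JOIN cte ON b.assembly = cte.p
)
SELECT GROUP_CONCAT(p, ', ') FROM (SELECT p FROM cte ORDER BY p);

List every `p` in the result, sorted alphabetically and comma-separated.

Base: (Rod, amt=1).
Iteration 1: components of {Rod} -> Frame = 1*4 = 4, Seal = 1*5 = 5, Widget = 1*2 = 2.
Iteration 2: components of {Frame,Seal,Widget} -> Motor = 5*2 = 10, Panel = 2*2 = 4, Shaft = 4*3 = 12.
Iteration 3: no further components; recursion stops.

Frame, Motor, Panel, Rod, Seal, Shaft, Widget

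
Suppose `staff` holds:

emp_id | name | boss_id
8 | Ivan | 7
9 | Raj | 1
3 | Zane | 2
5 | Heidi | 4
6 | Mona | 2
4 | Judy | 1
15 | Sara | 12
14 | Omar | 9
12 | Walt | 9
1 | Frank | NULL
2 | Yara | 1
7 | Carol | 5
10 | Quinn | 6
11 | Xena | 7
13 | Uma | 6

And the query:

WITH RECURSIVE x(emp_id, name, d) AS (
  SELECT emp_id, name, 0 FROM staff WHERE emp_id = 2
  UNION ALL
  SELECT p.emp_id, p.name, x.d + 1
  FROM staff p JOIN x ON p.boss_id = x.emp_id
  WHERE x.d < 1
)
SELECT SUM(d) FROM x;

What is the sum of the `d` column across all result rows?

2

Base: emp_id=2 (Yara) at d 0.
Iteration 1: rows with boss_id in {2} -> Zane (id 3, d 1), Mona (id 6, d 1).
Iteration 2: d < 1 fails for all current rows; recursion stops.
SUM(d) = 0 + 1 + 1 = 2.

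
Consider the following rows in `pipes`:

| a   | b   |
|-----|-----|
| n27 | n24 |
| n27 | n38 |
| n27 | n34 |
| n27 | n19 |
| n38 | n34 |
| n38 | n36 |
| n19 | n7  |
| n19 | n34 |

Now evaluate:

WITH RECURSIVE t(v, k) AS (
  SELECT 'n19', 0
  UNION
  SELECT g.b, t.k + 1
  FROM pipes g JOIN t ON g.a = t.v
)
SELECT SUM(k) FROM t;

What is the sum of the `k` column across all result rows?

2

Base: (n19, k=0).
Iteration 1: edges from {n19} -> (n34, k=1), (n7, k=1).
Iteration 2: no outgoing edges from {n34,n7}; recursion stops.
SUM(k) = 0 + 1 + 1 = 2.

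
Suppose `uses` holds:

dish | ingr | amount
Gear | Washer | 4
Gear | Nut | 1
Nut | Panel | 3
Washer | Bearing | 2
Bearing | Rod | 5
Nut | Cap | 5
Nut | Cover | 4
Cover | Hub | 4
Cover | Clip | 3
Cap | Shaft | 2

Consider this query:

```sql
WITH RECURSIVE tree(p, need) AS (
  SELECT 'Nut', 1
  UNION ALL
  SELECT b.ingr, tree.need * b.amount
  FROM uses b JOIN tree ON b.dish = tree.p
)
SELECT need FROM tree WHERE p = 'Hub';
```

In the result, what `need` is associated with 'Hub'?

Base: (Nut, need=1).
Iteration 1: components of {Nut} -> Cap = 1*5 = 5, Cover = 1*4 = 4, Panel = 1*3 = 3.
Iteration 2: components of {Cap,Cover,Panel} -> Clip = 4*3 = 12, Hub = 4*4 = 16, Shaft = 5*2 = 10.
Iteration 3: no further components; recursion stops.

16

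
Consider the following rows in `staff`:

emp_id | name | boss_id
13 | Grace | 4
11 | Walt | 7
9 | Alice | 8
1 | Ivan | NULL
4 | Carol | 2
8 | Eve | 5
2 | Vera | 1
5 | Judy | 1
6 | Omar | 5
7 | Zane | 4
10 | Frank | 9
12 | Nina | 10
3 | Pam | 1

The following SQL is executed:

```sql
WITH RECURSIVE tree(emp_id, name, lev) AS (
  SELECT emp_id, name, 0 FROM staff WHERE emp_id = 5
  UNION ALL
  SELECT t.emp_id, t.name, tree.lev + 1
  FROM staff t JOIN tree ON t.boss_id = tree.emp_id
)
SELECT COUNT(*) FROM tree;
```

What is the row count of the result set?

6

Base: emp_id=5 (Judy) at lev 0.
Iteration 1: rows with boss_id in {5} -> Omar (id 6, lev 1), Eve (id 8, lev 1).
Iteration 2: rows with boss_id in {6,8} -> Alice (id 9, lev 2).
Iteration 3: rows with boss_id in {9} -> Frank (id 10, lev 3).
Iteration 4: rows with boss_id in {10} -> Nina (id 12, lev 4).
Iteration 5: no rows with boss_id in {12}; recursion stops.
Total rows emitted: 6.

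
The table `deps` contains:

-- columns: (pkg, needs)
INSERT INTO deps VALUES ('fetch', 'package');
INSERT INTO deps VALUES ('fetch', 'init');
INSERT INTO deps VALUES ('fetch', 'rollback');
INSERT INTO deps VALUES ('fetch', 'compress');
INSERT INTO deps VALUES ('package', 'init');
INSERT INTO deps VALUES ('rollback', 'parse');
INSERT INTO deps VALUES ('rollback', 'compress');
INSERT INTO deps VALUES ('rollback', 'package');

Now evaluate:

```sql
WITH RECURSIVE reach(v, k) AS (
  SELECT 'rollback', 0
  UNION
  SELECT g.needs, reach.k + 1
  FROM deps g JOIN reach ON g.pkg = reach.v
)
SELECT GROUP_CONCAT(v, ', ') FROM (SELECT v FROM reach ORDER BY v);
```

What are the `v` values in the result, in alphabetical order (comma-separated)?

compress, init, package, parse, rollback

Base: (rollback, k=0).
Iteration 1: edges from {rollback} -> (compress, k=1), (package, k=1), (parse, k=1).
Iteration 2: edges from {compress,package,parse} -> (init, k=2).
Iteration 3: no outgoing edges from {init}; recursion stops.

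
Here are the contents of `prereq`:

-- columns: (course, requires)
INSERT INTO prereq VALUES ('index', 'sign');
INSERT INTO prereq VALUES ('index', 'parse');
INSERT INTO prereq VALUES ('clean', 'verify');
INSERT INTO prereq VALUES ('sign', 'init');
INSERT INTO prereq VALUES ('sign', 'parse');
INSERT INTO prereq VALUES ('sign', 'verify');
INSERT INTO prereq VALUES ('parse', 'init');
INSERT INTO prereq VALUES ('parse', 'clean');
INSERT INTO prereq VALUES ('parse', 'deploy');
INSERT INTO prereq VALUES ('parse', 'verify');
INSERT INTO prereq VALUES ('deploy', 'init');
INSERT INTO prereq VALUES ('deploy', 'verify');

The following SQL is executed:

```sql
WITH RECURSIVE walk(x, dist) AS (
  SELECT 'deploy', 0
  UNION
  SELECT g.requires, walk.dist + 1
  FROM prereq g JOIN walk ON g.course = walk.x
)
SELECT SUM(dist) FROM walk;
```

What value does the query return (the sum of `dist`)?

Base: (deploy, dist=0).
Iteration 1: edges from {deploy} -> (init, dist=1), (verify, dist=1).
Iteration 2: no outgoing edges from {init,verify}; recursion stops.
SUM(dist) = 0 + 1 + 1 = 2.

2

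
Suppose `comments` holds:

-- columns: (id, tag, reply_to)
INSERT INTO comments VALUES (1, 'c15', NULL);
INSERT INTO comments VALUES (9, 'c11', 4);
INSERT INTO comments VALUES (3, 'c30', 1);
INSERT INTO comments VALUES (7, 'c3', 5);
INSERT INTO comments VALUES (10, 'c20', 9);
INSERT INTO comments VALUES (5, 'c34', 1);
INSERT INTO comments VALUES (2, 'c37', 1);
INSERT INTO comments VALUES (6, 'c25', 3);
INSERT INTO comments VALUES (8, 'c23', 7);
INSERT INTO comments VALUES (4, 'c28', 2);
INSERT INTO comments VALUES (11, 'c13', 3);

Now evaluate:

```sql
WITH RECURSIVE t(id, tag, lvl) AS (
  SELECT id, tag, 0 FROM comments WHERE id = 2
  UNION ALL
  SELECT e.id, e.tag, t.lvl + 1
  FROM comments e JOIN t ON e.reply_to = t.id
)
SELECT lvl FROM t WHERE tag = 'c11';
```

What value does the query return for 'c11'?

2

Base: id=2 (c37) at lvl 0.
Iteration 1: rows with reply_to in {2} -> c28 (id 4, lvl 1).
Iteration 2: rows with reply_to in {4} -> c11 (id 9, lvl 2).
Iteration 3: rows with reply_to in {9} -> c20 (id 10, lvl 3).
Iteration 4: no rows with reply_to in {10}; recursion stops.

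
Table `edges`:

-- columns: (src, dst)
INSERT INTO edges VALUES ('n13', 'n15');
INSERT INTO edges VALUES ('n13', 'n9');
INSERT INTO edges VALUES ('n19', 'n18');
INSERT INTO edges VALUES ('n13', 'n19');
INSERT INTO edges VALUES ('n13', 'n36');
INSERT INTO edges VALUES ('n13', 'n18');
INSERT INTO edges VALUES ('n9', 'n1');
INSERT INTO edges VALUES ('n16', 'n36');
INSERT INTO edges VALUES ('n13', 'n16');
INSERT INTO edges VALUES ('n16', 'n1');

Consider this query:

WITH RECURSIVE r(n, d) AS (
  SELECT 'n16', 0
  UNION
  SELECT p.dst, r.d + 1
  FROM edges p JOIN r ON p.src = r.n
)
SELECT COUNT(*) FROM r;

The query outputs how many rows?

3

Base: (n16, d=0).
Iteration 1: edges from {n16} -> (n1, d=1), (n36, d=1).
Iteration 2: no outgoing edges from {n1,n36}; recursion stops.
Total rows emitted: 3.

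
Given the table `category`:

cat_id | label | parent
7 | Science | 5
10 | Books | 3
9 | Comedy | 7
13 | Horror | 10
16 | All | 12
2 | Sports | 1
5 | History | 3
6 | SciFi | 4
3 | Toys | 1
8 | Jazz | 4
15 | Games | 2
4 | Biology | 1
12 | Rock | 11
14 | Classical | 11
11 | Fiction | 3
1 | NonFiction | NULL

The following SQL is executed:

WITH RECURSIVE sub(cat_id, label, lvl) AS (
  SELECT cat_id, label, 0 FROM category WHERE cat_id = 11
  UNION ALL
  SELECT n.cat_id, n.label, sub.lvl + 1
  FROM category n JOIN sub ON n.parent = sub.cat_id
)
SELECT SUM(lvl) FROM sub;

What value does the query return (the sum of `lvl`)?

4

Base: cat_id=11 (Fiction) at lvl 0.
Iteration 1: rows with parent in {11} -> Rock (id 12, lvl 1), Classical (id 14, lvl 1).
Iteration 2: rows with parent in {12,14} -> All (id 16, lvl 2).
Iteration 3: no rows with parent in {16}; recursion stops.
SUM(lvl) = 0 + 1 + 1 + 2 = 4.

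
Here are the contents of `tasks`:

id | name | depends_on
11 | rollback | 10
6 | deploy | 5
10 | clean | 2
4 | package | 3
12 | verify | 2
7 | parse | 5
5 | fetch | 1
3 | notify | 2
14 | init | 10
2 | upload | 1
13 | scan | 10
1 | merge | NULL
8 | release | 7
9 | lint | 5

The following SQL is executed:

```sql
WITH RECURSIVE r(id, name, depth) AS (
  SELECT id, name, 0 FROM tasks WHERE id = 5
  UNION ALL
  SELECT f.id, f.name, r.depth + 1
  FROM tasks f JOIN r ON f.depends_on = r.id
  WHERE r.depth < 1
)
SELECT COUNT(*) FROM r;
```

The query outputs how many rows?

Base: id=5 (fetch) at depth 0.
Iteration 1: rows with depends_on in {5} -> deploy (id 6, depth 1), parse (id 7, depth 1), lint (id 9, depth 1).
Iteration 2: depth < 1 fails for all current rows; recursion stops.
Total rows emitted: 4.

4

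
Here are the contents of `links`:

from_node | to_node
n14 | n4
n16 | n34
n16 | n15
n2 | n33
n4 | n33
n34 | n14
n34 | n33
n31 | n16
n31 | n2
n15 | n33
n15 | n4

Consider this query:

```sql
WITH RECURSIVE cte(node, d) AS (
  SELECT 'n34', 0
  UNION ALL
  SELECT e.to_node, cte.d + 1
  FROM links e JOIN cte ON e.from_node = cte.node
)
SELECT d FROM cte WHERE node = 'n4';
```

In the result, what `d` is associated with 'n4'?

2

Base: (n34, d=0).
Iteration 1: edges from {n34} -> (n14, d=1), (n33, d=1).
Iteration 2: edges from {n14,n33} -> (n4, d=2).
Iteration 3: edges from {n4} -> (n33, d=3).
Iteration 4: no outgoing edges from {n33}; recursion stops.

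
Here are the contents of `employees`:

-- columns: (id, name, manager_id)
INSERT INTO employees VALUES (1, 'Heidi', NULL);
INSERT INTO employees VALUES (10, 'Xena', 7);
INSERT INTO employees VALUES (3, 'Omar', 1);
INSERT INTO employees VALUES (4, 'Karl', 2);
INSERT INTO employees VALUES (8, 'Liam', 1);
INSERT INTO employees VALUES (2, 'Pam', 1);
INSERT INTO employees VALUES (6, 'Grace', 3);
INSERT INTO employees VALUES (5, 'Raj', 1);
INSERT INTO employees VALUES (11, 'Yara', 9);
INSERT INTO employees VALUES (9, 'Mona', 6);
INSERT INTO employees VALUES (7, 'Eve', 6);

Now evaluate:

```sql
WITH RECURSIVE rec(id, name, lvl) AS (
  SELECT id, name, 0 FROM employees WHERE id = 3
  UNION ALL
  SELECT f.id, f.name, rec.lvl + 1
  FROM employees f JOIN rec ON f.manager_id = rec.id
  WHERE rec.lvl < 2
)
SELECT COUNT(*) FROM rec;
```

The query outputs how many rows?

Base: id=3 (Omar) at lvl 0.
Iteration 1: rows with manager_id in {3} -> Grace (id 6, lvl 1).
Iteration 2: rows with manager_id in {6} -> Eve (id 7, lvl 2), Mona (id 9, lvl 2).
Iteration 3: lvl < 2 fails for all current rows; recursion stops.
Total rows emitted: 4.

4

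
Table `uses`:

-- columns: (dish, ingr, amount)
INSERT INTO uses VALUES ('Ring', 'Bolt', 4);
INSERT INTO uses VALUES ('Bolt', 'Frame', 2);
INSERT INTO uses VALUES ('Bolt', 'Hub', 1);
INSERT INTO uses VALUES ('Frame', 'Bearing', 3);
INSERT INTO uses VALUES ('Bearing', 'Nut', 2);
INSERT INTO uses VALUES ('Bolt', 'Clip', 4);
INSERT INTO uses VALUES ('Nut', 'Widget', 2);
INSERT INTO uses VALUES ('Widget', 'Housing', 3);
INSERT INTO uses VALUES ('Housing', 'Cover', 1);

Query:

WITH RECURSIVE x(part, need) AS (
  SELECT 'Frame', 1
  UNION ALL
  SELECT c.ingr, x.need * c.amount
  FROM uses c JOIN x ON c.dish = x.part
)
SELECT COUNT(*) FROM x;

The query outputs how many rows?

Base: (Frame, need=1).
Iteration 1: components of {Frame} -> Bearing = 1*3 = 3.
Iteration 2: components of {Bearing} -> Nut = 3*2 = 6.
Iteration 3: components of {Nut} -> Widget = 6*2 = 12.
Iteration 4: components of {Widget} -> Housing = 12*3 = 36.
Iteration 5: components of {Housing} -> Cover = 36*1 = 36.
Iteration 6: no further components; recursion stops.
Total rows emitted: 6.

6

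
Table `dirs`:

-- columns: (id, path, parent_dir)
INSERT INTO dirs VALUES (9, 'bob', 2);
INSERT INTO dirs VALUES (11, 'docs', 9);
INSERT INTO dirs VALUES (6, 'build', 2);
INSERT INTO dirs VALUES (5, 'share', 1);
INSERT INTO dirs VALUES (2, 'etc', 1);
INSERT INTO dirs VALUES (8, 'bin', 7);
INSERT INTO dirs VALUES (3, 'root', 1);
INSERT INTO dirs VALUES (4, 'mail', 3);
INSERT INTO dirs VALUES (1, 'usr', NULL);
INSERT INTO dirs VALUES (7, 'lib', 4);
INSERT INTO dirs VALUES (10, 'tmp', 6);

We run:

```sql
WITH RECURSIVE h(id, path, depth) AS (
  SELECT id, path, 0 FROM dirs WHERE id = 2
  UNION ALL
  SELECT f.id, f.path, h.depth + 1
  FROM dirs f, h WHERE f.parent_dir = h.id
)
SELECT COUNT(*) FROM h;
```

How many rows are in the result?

5

Base: id=2 (etc) at depth 0.
Iteration 1: rows with parent_dir in {2} -> build (id 6, depth 1), bob (id 9, depth 1).
Iteration 2: rows with parent_dir in {6,9} -> tmp (id 10, depth 2), docs (id 11, depth 2).
Iteration 3: no rows with parent_dir in {10,11}; recursion stops.
Total rows emitted: 5.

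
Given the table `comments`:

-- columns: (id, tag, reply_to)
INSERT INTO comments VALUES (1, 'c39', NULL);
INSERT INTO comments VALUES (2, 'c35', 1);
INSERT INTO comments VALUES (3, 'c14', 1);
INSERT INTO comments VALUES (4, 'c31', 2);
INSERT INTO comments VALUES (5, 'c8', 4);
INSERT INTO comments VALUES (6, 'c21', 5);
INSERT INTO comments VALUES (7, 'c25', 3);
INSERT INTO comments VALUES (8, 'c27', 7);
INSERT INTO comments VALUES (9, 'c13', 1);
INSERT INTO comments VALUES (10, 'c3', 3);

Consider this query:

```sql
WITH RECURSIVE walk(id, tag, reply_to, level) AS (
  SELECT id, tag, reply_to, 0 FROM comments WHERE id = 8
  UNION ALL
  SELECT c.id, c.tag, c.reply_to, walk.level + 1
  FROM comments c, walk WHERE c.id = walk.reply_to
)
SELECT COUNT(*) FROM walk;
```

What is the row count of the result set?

Base: id=8 (c27), reply_to=7, level 0.
Iteration 1: join on id=7 -> c25 (id 7, reply_to=3, level 1).
Iteration 2: join on id=3 -> c14 (id 3, reply_to=1, level 2).
Iteration 3: join on id=1 -> c39 (id 1, reply_to=NULL, level 3).
Iteration 4: reply_to is NULL; no match; recursion stops.
Total rows emitted: 4.

4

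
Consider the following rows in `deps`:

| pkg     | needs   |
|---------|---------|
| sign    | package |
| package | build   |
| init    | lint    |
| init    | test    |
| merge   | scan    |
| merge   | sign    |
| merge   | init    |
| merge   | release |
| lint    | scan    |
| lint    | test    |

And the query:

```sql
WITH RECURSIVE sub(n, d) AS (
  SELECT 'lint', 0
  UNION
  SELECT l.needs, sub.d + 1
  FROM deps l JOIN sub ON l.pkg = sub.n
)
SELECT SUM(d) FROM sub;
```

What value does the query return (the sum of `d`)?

Base: (lint, d=0).
Iteration 1: edges from {lint} -> (scan, d=1), (test, d=1).
Iteration 2: no outgoing edges from {scan,test}; recursion stops.
SUM(d) = 0 + 1 + 1 = 2.

2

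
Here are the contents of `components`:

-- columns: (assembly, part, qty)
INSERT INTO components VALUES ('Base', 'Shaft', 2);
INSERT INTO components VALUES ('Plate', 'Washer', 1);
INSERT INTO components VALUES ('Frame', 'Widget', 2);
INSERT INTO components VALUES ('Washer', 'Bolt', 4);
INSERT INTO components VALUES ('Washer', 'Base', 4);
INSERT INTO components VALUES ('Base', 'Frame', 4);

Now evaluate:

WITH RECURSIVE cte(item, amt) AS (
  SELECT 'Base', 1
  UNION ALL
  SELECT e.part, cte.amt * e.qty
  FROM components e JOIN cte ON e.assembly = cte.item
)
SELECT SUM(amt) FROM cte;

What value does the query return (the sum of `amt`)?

15

Base: (Base, amt=1).
Iteration 1: components of {Base} -> Frame = 1*4 = 4, Shaft = 1*2 = 2.
Iteration 2: components of {Frame,Shaft} -> Widget = 4*2 = 8.
Iteration 3: no further components; recursion stops.
SUM(amt) = 1 + 4 + 2 + 8 = 15.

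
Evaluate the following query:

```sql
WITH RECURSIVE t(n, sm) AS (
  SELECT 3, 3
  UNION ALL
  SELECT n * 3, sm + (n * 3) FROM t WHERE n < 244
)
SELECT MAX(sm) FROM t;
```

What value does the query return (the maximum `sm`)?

Base: n=3, sm=3.
Iteration 1: 3 < 244 holds -> n = 3 * 3 = 9, sm = 3 + 9 = 12.
Iteration 2: 9 < 244 holds -> n = 9 * 3 = 27, sm = 12 + 27 = 39.
Iteration 3: 27 < 244 holds -> n = 27 * 3 = 81, sm = 39 + 81 = 120.
Iteration 4: 81 < 244 holds -> n = 81 * 3 = 243, sm = 120 + 243 = 363.
Iteration 5: 243 < 244 holds -> n = 243 * 3 = 729, sm = 363 + 729 = 1092.
Iteration 6: 729 < 244 fails; recursion stops.
sm values: 3, 12, 39, 120, 363, 1092; the maximum is 1092.

1092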